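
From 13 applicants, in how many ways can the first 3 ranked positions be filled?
P(13,3) = 13!/(13-3)! = 1716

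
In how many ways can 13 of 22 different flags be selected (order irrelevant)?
C(22,13) = 22!/(13!×9!) = 497420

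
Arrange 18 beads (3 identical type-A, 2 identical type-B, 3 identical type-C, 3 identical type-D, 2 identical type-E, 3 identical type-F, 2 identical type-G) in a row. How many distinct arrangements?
18! / (3! × 2! × 3! × 3! × 2! × 3! × 2!) = 617512896000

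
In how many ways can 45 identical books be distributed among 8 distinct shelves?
C(45+8-1, 8-1) = C(52, 7) = 133784560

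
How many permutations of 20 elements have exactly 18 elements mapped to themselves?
Choose the 18 fixed points C(20,18) = 190, derange the rest: !2 = Σ_{j=0}^{2} (-1)^j·2!/j! = 2 - 2 + 1 = 1. Product = 190 × 1 = 190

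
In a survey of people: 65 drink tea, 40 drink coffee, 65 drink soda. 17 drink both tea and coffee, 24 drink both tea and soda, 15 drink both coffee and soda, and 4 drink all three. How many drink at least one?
|A∪B∪C| = 65+40+65-17-24-15+4 = 118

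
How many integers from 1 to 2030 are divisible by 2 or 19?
⌊2030/2⌋ + ⌊2030/19⌋ - ⌊2030/38⌋ = 1015 + 106 - 53 = 1068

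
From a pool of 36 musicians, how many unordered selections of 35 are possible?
C(36,35) = 36!/(35!×1!) = 36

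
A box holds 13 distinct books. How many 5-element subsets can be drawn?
C(13,5) = 13!/(5!×8!) = 1287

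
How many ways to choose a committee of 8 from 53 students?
C(53,8) = 53!/(8!×45!) = 886322710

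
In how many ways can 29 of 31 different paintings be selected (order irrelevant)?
C(31,29) = 31!/(29!×2!) = 465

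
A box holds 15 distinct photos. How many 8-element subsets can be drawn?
C(15,8) = 15!/(8!×7!) = 6435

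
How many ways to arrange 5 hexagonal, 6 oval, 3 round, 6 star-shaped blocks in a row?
20! / (5! × 6! × 3! × 6!) = 6518191680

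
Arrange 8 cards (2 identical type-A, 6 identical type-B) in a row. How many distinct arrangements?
8! / (2! × 6!) = 28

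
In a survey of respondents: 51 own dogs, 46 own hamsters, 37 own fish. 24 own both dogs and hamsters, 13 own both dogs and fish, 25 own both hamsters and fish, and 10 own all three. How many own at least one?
|A∪B∪C| = 51+46+37-24-13-25+10 = 82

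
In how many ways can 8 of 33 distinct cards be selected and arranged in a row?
P(33,8) = 33!/(33-8)! = 559809169920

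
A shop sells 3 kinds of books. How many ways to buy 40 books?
C(40+3-1, 3-1) = C(42, 2) = 861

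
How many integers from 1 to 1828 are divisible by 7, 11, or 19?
⌊1828/7⌋+⌊1828/11⌋+⌊1828/19⌋ - ⌊1828/77⌋-⌊1828/133⌋-⌊1828/209⌋ + ⌊1828/1463⌋ = 261+166+96 - 23-13-8 + 1 = 480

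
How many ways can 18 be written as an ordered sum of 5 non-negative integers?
C(18+5-1, 5-1) = C(22, 4) = 7315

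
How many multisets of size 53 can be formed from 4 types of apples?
C(53+4-1, 4-1) = C(56, 3) = 27720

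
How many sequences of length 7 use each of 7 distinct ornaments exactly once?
7! = 5040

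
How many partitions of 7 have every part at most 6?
Let r_j(i) = number of partitions of i into parts ≤ j, for i = 0..7. r_1(i) = 1 for all i; r_j(i) = r_{j-1}(i) + r_j(i-j). Rows j = 2..6: ≤2: 1 1 2 2 3 3 4 4; ≤3: 1 1 2 3 4 5 7 8; ≤4: 1 1 2 3 5 6 9 11; ≤5: 1 1 2 3 5 7 10 13; ≤6: 1 1 2 3 5 7 11 14. r_6(7) = 14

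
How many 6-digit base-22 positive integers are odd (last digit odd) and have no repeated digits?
Last∈{1,3,5,7,9,11,13,15,17,19,21}. Last=0: 0. Last nonzero: 11×20×P(20,4) = 25581600. Total = 25581600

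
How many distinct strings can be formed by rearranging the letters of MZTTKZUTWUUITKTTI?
17! / (3! × 1! × 1! × 2! × 6! × 2! × 2!) = 10291881600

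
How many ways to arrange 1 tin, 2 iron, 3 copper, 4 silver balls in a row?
10! / (1! × 2! × 3! × 4!) = 12600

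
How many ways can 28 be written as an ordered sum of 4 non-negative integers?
C(28+4-1, 4-1) = C(31, 3) = 4495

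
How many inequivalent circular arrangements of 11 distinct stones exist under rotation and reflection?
(11-1)!/2 = 3628800/2 = 1814400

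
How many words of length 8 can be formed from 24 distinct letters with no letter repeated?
P(24,8) = 24!/(24-8)! = 29654190720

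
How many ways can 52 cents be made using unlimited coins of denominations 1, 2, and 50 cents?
Coefficient of x^52 in 1/(1-x^1) · 1/(1-x^2) · 1/(1-x^50). Case on j = number of 50-cent coins (j = 0..1); remainder r = 52 - 50j is made from {1,2} in ⌊r/2⌋+1 ways. r = 52, 2 → 27 + 2 = 29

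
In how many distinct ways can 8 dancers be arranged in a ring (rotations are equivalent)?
Circular: fix one position, arrange the rest. (8-1)! = 5040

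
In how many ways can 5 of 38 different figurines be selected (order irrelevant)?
C(38,5) = 38!/(5!×33!) = 501942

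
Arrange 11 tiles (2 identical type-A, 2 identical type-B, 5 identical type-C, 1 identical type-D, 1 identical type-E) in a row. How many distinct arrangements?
11! / (2! × 2! × 5! × 1! × 1!) = 83160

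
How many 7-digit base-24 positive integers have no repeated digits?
First digit: 23 choices (nonzero). Then descending: 23 × 23 × 22 × 21 × 20 × 19 × 18 = 1671682320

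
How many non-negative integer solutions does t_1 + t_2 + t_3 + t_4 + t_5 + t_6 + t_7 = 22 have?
C(22+7-1, 7-1) = C(28, 6) = 376740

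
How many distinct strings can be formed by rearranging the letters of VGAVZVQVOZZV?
12! / (3! × 1! × 1! × 1! × 1! × 5!) = 665280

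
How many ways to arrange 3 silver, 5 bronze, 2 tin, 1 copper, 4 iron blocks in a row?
15! / (3! × 5! × 2! × 1! × 4!) = 37837800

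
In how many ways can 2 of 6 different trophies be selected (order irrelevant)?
C(6,2) = 6!/(2!×4!) = 15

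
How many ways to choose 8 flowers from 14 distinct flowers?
C(14,8) = 14!/(8!×6!) = 3003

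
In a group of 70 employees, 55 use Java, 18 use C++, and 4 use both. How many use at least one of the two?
|A∪B| = |A| + |B| - |A∩B| = 55 + 18 - 4 = 69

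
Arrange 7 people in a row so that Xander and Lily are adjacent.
Treat as block: (7-1)! × 2! = 720 × 2 = 1440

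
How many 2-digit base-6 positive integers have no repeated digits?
First digit: 5 choices (nonzero). Then descending: 5 × 5 = 25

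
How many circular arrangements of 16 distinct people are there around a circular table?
Circular: fix one position, arrange the rest. (16-1)! = 1307674368000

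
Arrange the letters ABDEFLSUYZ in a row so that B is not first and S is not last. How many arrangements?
By inclusion-exclusion: 10! - 2×(10-1)! + (10-2)! = 3628800 - 725760 + 40320 = 2943360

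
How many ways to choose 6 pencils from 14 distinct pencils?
C(14,6) = 14!/(6!×8!) = 3003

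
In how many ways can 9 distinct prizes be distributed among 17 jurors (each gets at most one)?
P(17,9) = 17!/(17-9)! = 8821612800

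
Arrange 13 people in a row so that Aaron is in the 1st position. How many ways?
Fix one position: (13-1)! = 479001600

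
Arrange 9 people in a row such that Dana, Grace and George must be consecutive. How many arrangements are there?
Treat the 3 as one block: (9-3+1)! × 3! = 5040 × 6 = 30240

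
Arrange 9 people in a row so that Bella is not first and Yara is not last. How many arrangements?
By inclusion-exclusion: 9! - 2×(9-1)! + (9-2)! = 362880 - 80640 + 5040 = 287280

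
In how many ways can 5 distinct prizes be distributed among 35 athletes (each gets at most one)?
P(35,5) = 35!/(35-5)! = 38955840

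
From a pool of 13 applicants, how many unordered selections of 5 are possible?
C(13,5) = 13!/(5!×8!) = 1287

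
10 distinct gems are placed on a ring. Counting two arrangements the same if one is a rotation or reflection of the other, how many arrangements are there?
(10-1)!/2 = 362880/2 = 181440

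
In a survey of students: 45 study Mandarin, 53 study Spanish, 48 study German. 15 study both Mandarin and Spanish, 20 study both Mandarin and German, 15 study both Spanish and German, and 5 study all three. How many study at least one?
|A∪B∪C| = 45+53+48-15-20-15+5 = 101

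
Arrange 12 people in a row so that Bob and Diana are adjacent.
Treat as block: (12-1)! × 2! = 39916800 × 2 = 79833600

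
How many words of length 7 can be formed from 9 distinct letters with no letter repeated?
P(9,7) = 9!/(9-7)! = 181440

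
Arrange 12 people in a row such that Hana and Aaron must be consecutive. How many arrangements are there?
Treat the 2 as one block: (12-2+1)! × 2! = 39916800 × 2 = 79833600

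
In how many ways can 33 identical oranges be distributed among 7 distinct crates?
C(33+7-1, 7-1) = C(39, 6) = 3262623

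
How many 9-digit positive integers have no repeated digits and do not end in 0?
Last digit: 9 nonzero choices. First digit: 8 (nonzero, ≠last). Middle 7: P(8,7) = 40320. Total = 2903040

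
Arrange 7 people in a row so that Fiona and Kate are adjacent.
Treat as block: (7-1)! × 2! = 720 × 2 = 1440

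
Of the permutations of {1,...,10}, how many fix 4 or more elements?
Exactly j fixed points: C(10,j)·!(10-j); sum over j ≥ 4 (derangement numbers via !m = (m-1)·(!(m-1) + !(m-2)): !0..!6 = 1, 0, 1, 2, 9, 44, 265). Σ_{j=4}^{10} C(10,j)·!(10-j) = C(10,4)·!6 + C(10,5)·!5 + C(10,6)·!4 + C(10,7)·!3 + C(10,8)·!2 + C(10,9)·!1 + C(10,10)·!0 = 210·265 + 252·44 + 210·9 + 120·2 + 45·1 + 10·0 + 1·1 = 68914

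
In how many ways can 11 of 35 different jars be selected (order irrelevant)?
C(35,11) = 35!/(11!×24!) = 417225900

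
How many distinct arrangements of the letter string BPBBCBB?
7! / (1! × 5! × 1!) = 42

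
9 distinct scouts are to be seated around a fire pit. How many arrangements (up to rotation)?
Circular: fix one position, arrange the rest. (9-1)! = 40320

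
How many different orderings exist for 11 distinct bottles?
11! = 39916800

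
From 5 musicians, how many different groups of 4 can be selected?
C(5,4) = 5!/(4!×1!) = 5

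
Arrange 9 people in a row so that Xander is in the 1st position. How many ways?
Fix one position: (9-1)! = 40320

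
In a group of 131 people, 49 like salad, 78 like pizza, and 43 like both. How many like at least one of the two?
|A∪B| = |A| + |B| - |A∩B| = 49 + 78 - 43 = 84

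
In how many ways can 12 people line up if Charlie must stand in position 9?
Fix one position: (12-1)! = 39916800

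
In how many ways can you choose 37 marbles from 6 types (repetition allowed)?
C(37+6-1, 6-1) = C(42, 5) = 850668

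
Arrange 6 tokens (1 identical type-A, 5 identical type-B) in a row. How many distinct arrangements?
6! / (1! × 5!) = 6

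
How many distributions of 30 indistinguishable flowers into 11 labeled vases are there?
C(30+11-1, 11-1) = C(40, 10) = 847660528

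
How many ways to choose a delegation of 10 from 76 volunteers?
C(76,10) = 76!/(10!×66!) = 954526728530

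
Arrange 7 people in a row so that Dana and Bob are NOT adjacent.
Total - adjacent = 7! - (7-1)!×2 = 5040 - 1440 = 3600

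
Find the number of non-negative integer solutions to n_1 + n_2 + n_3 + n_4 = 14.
C(14+4-1, 4-1) = C(17, 3) = 680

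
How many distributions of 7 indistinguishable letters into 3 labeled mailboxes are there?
C(7+3-1, 3-1) = C(9, 2) = 36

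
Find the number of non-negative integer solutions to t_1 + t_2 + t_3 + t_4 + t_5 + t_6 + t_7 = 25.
C(25+7-1, 7-1) = C(31, 6) = 736281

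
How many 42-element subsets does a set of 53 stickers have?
C(53,42) = 53!/(42!×11!) = 76223753060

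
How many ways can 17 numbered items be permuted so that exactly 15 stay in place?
Choose the 15 fixed points C(17,15) = 136, derange the rest: !2 = Σ_{j=0}^{2} (-1)^j·2!/j! = 2 - 2 + 1 = 1. Product = 136 × 1 = 136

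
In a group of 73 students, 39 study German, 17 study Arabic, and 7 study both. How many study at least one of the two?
|A∪B| = |A| + |B| - |A∩B| = 39 + 17 - 7 = 49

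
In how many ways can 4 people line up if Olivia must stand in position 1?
Fix one position: (4-1)! = 6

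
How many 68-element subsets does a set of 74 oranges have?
C(74,68) = 74!/(68!×6!) = 185250786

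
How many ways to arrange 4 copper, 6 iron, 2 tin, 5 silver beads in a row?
17! / (4! × 6! × 2! × 5!) = 85765680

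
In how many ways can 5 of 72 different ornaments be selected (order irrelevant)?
C(72,5) = 72!/(5!×67!) = 13991544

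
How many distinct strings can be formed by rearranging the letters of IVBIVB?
6! / (2! × 2! × 2!) = 90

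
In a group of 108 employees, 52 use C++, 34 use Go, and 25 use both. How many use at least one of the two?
|A∪B| = |A| + |B| - |A∩B| = 52 + 34 - 25 = 61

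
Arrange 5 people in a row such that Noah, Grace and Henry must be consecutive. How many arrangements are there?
Treat the 3 as one block: (5-3+1)! × 3! = 6 × 6 = 36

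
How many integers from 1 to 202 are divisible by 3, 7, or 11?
⌊202/3⌋+⌊202/7⌋+⌊202/11⌋ - ⌊202/21⌋-⌊202/33⌋-⌊202/77⌋ + ⌊202/231⌋ = 67+28+18 - 9-6-2 + 0 = 96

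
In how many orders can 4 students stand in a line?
4! = 24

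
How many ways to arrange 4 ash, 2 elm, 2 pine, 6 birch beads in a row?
14! / (4! × 2! × 2! × 6!) = 1261260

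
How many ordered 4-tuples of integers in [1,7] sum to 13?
Coefficient of x^13 in (x + x² + ... + x^7)^4. By inclusion-exclusion on dice exceeding 7: Σ_j (-1)^j C(4,j)·C(13-1-7j, 3) = C(4,0)·C(12,3) - C(4,1)·C(5,3) = 1·220 - 4·10 = 180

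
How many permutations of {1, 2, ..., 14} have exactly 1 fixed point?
Choose the 1 fixed point C(14,1) = 14, derange the rest: !13 = Σ_{j=0}^{13} (-1)^j·13!/j! = 6227020800 - 6227020800 + 3113510400 - 1037836800 + 259459200 - 51891840 + 8648640 - 1235520 + 154440 - 17160 + 1716 - 156 + 13 - 1 = 2290792932. Product = 14 × 2290792932 = 32071101048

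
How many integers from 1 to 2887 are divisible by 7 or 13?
⌊2887/7⌋ + ⌊2887/13⌋ - ⌊2887/91⌋ = 412 + 222 - 31 = 603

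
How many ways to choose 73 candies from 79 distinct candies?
C(79,73) = 79!/(73!×6!) = 277962685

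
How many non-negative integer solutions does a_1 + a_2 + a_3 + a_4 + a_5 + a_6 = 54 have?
C(54+6-1, 6-1) = C(59, 5) = 5006386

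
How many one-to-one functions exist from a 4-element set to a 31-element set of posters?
P(31,4) = 31!/(31-4)! = 755160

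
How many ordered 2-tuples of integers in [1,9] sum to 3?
Coefficient of x^3 in (x + x² + ... + x^9)^2. By inclusion-exclusion on dice exceeding 9: Σ_j (-1)^j C(2,j)·C(3-1-9j, 1) = C(2,0)·C(2,1) = 1·2 = 2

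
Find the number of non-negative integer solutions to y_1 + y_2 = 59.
C(59+2-1, 2-1) = C(60, 1) = 60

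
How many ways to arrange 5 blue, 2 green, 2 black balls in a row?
9! / (5! × 2! × 2!) = 756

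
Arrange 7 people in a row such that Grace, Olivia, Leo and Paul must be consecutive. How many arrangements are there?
Treat the 4 as one block: (7-4+1)! × 4! = 24 × 24 = 576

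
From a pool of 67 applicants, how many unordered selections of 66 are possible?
C(67,66) = 67!/(66!×1!) = 67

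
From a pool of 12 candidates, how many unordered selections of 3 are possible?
C(12,3) = 12!/(3!×9!) = 220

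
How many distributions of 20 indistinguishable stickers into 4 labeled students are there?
C(20+4-1, 4-1) = C(23, 3) = 1771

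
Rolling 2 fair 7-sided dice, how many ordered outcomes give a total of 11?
Coefficient of x^11 in (x + x² + ... + x^7)^2. By inclusion-exclusion on dice exceeding 7: Σ_j (-1)^j C(2,j)·C(11-1-7j, 1) = C(2,0)·C(10,1) - C(2,1)·C(3,1) = 1·10 - 2·3 = 4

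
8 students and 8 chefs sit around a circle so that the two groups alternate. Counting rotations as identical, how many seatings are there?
Fix one of the students: (8-1)! ways for the remaining students, × 8! ways for the chefs = 5040 × 40320 = 203212800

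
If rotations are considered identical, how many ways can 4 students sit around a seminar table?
Circular: fix one position, arrange the rest. (4-1)! = 6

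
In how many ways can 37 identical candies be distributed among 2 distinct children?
C(37+2-1, 2-1) = C(38, 1) = 38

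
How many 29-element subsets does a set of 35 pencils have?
C(35,29) = 35!/(29!×6!) = 1623160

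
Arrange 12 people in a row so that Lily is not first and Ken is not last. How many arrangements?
By inclusion-exclusion: 12! - 2×(12-1)! + (12-2)! = 479001600 - 79833600 + 3628800 = 402796800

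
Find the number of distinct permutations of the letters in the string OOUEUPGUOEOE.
12! / (3! × 4! × 1! × 1! × 3!) = 554400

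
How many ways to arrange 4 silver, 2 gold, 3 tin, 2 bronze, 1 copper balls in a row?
12! / (4! × 2! × 3! × 2! × 1!) = 831600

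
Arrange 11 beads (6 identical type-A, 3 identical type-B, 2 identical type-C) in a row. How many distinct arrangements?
11! / (6! × 3! × 2!) = 4620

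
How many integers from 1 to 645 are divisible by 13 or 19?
⌊645/13⌋ + ⌊645/19⌋ - ⌊645/247⌋ = 49 + 33 - 2 = 80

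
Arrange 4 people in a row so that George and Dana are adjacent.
Treat as block: (4-1)! × 2! = 6 × 2 = 12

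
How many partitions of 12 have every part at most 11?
Let r_j(i) = number of partitions of i into parts ≤ j, for i = 0..12. r_1(i) = 1 for all i; r_j(i) = r_{j-1}(i) + r_j(i-j). Rows j = 2..11: ≤2: 1 1 2 2 3 3 4 4 5 5 6 6 7; ≤3: 1 1 2 3 4 5 7 8 10 12 14 16 19; ≤4: 1 1 2 3 5 6 9 11 15 18 23 27 34; ≤5: 1 1 2 3 5 7 10 13 18 23 30 37 47; ≤6: 1 1 2 3 5 7 11 14 20 26 35 44 58; ≤7: 1 1 2 3 5 7 11 15 21 28 38 49 65; ≤8: 1 1 2 3 5 7 11 15 22 29 40 52 70; ≤9: 1 1 2 3 5 7 11 15 22 30 41 54 73; ≤10: 1 1 2 3 5 7 11 15 22 30 42 55 75; ≤11: 1 1 2 3 5 7 11 15 22 30 42 56 76. r_11(12) = 76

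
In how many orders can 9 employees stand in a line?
9! = 362880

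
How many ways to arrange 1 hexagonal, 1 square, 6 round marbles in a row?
8! / (1! × 1! × 6!) = 56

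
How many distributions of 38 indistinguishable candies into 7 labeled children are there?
C(38+7-1, 7-1) = C(44, 6) = 7059052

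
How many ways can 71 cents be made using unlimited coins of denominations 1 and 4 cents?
Coefficient of x^71 in 1/(1-x^1) · 1/(1-x^4). Use j coins of 4 for j = 0..⌊71/4⌋ = 17, the rest in 1s: 17 + 1 = 18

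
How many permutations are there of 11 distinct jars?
11! = 39916800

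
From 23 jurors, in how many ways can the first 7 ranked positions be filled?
P(23,7) = 23!/(23-7)! = 1235591280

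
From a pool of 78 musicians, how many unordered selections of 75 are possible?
C(78,75) = 78!/(75!×3!) = 76076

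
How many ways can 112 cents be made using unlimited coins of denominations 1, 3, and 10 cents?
Coefficient of x^112 in 1/(1-x^1) · 1/(1-x^3) · 1/(1-x^10). Case on j = number of 10-cent coins (j = 0..11); remainder r = 112 - 10j is made from {1,3} in ⌊r/3⌋+1 ways. r = 112, 102, 92, 82, 72, 62, 52, 42, 32, 22, 12, 2 → 38 + 35 + 31 + 28 + 25 + 21 + 18 + 15 + 11 + 8 + 5 + 1 = 236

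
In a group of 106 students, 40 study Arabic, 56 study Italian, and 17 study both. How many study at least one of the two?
|A∪B| = |A| + |B| - |A∩B| = 40 + 56 - 17 = 79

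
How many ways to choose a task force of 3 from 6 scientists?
C(6,3) = 6!/(3!×3!) = 20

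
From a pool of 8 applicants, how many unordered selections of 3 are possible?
C(8,3) = 8!/(3!×5!) = 56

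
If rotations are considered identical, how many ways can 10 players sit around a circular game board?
Circular: fix one position, arrange the rest. (10-1)! = 362880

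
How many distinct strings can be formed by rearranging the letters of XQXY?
4! / (1! × 2! × 1!) = 12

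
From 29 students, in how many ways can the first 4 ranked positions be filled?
P(29,4) = 29!/(29-4)! = 570024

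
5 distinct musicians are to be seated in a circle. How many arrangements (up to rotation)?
Circular: fix one position, arrange the rest. (5-1)! = 24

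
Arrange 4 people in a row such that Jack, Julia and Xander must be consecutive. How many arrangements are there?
Treat the 3 as one block: (4-3+1)! × 3! = 2 × 6 = 12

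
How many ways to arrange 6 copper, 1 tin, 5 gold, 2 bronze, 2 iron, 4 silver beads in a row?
20! / (6! × 1! × 5! × 2! × 2! × 4!) = 293318625600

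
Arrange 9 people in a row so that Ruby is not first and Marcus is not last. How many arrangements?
By inclusion-exclusion: 9! - 2×(9-1)! + (9-2)! = 362880 - 80640 + 5040 = 287280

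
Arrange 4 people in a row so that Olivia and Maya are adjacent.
Treat as block: (4-1)! × 2! = 6 × 2 = 12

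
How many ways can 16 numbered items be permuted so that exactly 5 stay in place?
Choose the 5 fixed points C(16,5) = 4368, derange the rest: !11 = Σ_{j=0}^{11} (-1)^j·11!/j! = 39916800 - 39916800 + 19958400 - 6652800 + 1663200 - 332640 + 55440 - 7920 + 990 - 110 + 11 - 1 = 14684570. Product = 4368 × 14684570 = 64142201760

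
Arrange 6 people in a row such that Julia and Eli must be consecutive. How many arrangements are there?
Treat the 2 as one block: (6-2+1)! × 2! = 120 × 2 = 240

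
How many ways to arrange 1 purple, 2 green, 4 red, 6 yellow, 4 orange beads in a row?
17! / (1! × 2! × 4! × 6! × 4!) = 428828400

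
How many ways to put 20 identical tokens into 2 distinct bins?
C(20+2-1, 2-1) = C(21, 1) = 21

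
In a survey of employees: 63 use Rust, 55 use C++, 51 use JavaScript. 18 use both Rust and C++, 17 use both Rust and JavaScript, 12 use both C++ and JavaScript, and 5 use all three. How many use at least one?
|A∪B∪C| = 63+55+51-18-17-12+5 = 127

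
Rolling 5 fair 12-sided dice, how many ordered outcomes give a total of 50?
Coefficient of x^50 in (x + x² + ... + x^12)^5. By inclusion-exclusion on dice exceeding 12: Σ_j (-1)^j C(5,j)·C(50-1-12j, 4) = C(5,0)·C(49,4) - C(5,1)·C(37,4) + C(5,2)·C(25,4) - C(5,3)·C(13,4) = 1·211876 - 5·66045 + 10·12650 - 10·715 = 1001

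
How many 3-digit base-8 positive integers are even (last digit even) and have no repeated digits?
Last∈{0,2,4,6}. Last=0: 42. Last nonzero: 3×6×P(6,1) = 108. Total = 150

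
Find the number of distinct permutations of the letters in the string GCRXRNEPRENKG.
13! / (1! × 2! × 1! × 2! × 3! × 2! × 1! × 1!) = 129729600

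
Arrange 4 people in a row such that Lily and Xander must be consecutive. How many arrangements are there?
Treat the 2 as one block: (4-2+1)! × 2! = 6 × 2 = 12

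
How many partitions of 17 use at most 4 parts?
By conjugation, equals partitions of 17 into parts ≤ 4. Let r_j(i) = number of partitions of i into parts ≤ j, for i = 0..17. r_1(i) = 1 for all i; r_j(i) = r_{j-1}(i) + r_j(i-j). Rows j = 2..4: ≤2: 1 1 2 2 3 3 4 4 5 5 6 6 7 7 8 8 9 9; ≤3: 1 1 2 3 4 5 7 8 10 12 14 16 19 21 24 27 30 33; ≤4: 1 1 2 3 5 6 9 11 15 18 23 27 34 39 47 54 64 72. r_4(17) = 72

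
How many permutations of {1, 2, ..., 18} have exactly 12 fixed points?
Choose the 12 fixed points C(18,12) = 18564, derange the rest: !6 = Σ_{j=0}^{6} (-1)^j·6!/j! = 720 - 720 + 360 - 120 + 30 - 6 + 1 = 265. Product = 18564 × 265 = 4919460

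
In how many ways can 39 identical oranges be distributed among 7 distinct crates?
C(39+7-1, 7-1) = C(45, 6) = 8145060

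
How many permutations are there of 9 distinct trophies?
9! = 362880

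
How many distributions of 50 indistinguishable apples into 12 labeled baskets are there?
C(50+12-1, 12-1) = C(61, 11) = 418094152866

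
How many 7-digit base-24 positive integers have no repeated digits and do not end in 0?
Last digit: 23 nonzero choices. First digit: 22 (nonzero, ≠last). Middle 5: P(22,5) = 3160080. Total = 1599000480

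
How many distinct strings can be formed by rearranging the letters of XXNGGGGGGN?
10! / (6! × 2! × 2!) = 1260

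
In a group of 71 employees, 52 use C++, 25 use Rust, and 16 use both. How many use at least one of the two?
|A∪B| = |A| + |B| - |A∩B| = 52 + 25 - 16 = 61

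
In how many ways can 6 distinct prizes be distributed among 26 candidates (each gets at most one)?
P(26,6) = 26!/(26-6)! = 165765600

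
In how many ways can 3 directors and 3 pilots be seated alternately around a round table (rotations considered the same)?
Fix one of the directors: (3-1)! ways for the remaining directors, × 3! ways for the pilots = 2 × 6 = 12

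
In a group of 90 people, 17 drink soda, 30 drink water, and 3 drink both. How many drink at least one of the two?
|A∪B| = |A| + |B| - |A∩B| = 17 + 30 - 3 = 44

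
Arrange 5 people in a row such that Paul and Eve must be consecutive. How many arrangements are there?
Treat the 2 as one block: (5-2+1)! × 2! = 24 × 2 = 48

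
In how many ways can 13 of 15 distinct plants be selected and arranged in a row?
P(15,13) = 15!/(15-13)! = 653837184000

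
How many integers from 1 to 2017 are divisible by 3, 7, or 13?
⌊2017/3⌋+⌊2017/7⌋+⌊2017/13⌋ - ⌊2017/21⌋-⌊2017/39⌋-⌊2017/91⌋ + ⌊2017/273⌋ = 672+288+155 - 96-51-22 + 7 = 953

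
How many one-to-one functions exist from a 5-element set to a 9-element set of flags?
P(9,5) = 9!/(9-5)! = 15120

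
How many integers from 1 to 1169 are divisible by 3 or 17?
⌊1169/3⌋ + ⌊1169/17⌋ - ⌊1169/51⌋ = 389 + 68 - 22 = 435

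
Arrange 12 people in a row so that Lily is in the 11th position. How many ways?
Fix one position: (12-1)! = 39916800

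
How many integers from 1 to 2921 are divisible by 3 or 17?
⌊2921/3⌋ + ⌊2921/17⌋ - ⌊2921/51⌋ = 973 + 171 - 57 = 1087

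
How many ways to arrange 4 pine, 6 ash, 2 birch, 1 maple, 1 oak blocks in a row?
14! / (4! × 6! × 2! × 1! × 1!) = 2522520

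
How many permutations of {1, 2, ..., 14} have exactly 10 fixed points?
Choose the 10 fixed points C(14,10) = 1001, derange the rest: !4 = Σ_{j=0}^{4} (-1)^j·4!/j! = 24 - 24 + 12 - 4 + 1 = 9. Product = 1001 × 9 = 9009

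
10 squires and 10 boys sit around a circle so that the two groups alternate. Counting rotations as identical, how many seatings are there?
Fix one of the squires: (10-1)! ways for the remaining squires, × 10! ways for the boys = 362880 × 3628800 = 1316818944000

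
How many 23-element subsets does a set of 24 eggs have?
C(24,23) = 24!/(23!×1!) = 24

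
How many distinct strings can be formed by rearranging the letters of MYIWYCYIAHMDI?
13! / (1! × 3! × 1! × 3! × 1! × 1! × 2! × 1!) = 86486400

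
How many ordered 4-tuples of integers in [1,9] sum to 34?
Coefficient of x^34 in (x + x² + ... + x^9)^4. By inclusion-exclusion on dice exceeding 9: Σ_j (-1)^j C(4,j)·C(34-1-9j, 3) = C(4,0)·C(33,3) - C(4,1)·C(24,3) + C(4,2)·C(15,3) - C(4,3)·C(6,3) = 1·5456 - 4·2024 + 6·455 - 4·20 = 10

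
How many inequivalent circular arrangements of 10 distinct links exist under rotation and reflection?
(10-1)!/2 = 362880/2 = 181440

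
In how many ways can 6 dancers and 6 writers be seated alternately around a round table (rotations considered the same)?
Fix one of the dancers: (6-1)! ways for the remaining dancers, × 6! ways for the writers = 120 × 720 = 86400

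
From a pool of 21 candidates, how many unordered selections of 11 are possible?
C(21,11) = 21!/(11!×10!) = 352716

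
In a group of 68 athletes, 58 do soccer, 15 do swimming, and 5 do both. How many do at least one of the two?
|A∪B| = |A| + |B| - |A∩B| = 58 + 15 - 5 = 68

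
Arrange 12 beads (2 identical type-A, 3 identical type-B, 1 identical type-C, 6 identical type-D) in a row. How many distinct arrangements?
12! / (2! × 3! × 1! × 6!) = 55440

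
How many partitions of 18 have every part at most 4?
Let r_j(i) = number of partitions of i into parts ≤ j, for i = 0..18. r_1(i) = 1 for all i; r_j(i) = r_{j-1}(i) + r_j(i-j). Rows j = 2..4: ≤2: 1 1 2 2 3 3 4 4 5 5 6 6 7 7 8 8 9 9 10; ≤3: 1 1 2 3 4 5 7 8 10 12 14 16 19 21 24 27 30 33 37; ≤4: 1 1 2 3 5 6 9 11 15 18 23 27 34 39 47 54 64 72 84. r_4(18) = 84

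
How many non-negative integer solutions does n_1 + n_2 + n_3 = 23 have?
C(23+3-1, 3-1) = C(25, 2) = 300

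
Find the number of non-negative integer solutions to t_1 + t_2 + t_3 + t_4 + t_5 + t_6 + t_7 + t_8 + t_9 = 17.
C(17+9-1, 9-1) = C(25, 8) = 1081575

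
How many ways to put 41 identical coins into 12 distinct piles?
C(41+12-1, 12-1) = C(52, 11) = 60403728840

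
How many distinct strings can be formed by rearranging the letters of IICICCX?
7! / (1! × 3! × 3!) = 140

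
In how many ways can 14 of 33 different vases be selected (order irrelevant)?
C(33,14) = 33!/(14!×19!) = 818809200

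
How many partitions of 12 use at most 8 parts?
By conjugation, equals partitions of 12 into parts ≤ 8. Let r_j(i) = number of partitions of i into parts ≤ j, for i = 0..12. r_1(i) = 1 for all i; r_j(i) = r_{j-1}(i) + r_j(i-j). Rows j = 2..8: ≤2: 1 1 2 2 3 3 4 4 5 5 6 6 7; ≤3: 1 1 2 3 4 5 7 8 10 12 14 16 19; ≤4: 1 1 2 3 5 6 9 11 15 18 23 27 34; ≤5: 1 1 2 3 5 7 10 13 18 23 30 37 47; ≤6: 1 1 2 3 5 7 11 14 20 26 35 44 58; ≤7: 1 1 2 3 5 7 11 15 21 28 38 49 65; ≤8: 1 1 2 3 5 7 11 15 22 29 40 52 70. r_8(12) = 70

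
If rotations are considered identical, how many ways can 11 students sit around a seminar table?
Circular: fix one position, arrange the rest. (11-1)! = 3628800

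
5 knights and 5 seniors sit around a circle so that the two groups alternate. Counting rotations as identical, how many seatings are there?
Fix one of the knights: (5-1)! ways for the remaining knights, × 5! ways for the seniors = 24 × 120 = 2880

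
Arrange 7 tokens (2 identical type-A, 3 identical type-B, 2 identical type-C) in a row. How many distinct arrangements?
7! / (2! × 3! × 2!) = 210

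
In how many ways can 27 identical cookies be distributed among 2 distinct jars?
C(27+2-1, 2-1) = C(28, 1) = 28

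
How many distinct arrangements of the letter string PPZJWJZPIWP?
11! / (2! × 2! × 2! × 1! × 4!) = 207900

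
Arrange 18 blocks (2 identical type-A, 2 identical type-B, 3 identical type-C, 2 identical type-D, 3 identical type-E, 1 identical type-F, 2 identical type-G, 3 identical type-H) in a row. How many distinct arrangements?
18! / (2! × 2! × 3! × 2! × 3! × 1! × 2! × 3!) = 1852538688000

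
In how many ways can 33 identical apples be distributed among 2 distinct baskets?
C(33+2-1, 2-1) = C(34, 1) = 34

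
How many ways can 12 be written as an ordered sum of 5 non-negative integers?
C(12+5-1, 5-1) = C(16, 4) = 1820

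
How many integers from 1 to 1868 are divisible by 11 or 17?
⌊1868/11⌋ + ⌊1868/17⌋ - ⌊1868/187⌋ = 169 + 109 - 9 = 269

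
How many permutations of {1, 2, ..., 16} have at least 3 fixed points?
Exactly j fixed points: C(16,j)·!(16-j); sum over j ≥ 3 (derangement numbers via !m = (m-1)·(!(m-1) + !(m-2)): !0..!13 = 1, 0, 1, 2, 9, 44, 265, 1854, 14833, 133496, 1334961, 14684570, 176214841, 2290792932). Σ_{j=3}^{16} C(16,j)·!(16-j) = C(16,3)·!13 + C(16,4)·!12 + C(16,5)·!11 + C(16,6)·!10 + C(16,7)·!9 + C(16,8)·!8 + C(16,9)·!7 + C(16,10)·!6 + C(16,11)·!5 + C(16,12)·!4 + C(16,13)·!3 + C(16,14)·!2 + C(16,15)·!1 + C(16,16)·!0 = 560·2290792932 + 1820·176214841 + 4368·14684570 + 8008·1334961 + 11440·133496 + 12870·14833 + 11440·1854 + 8008·265 + 4368·44 + 1820·9 + 560·2 + 120·1 + 16·0 + 1·1 = 1680129258631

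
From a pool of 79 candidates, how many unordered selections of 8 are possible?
C(79,8) = 79!/(8!×71!) = 26088783435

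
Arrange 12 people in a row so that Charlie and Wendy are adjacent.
Treat as block: (12-1)! × 2! = 39916800 × 2 = 79833600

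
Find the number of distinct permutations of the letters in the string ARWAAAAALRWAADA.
15! / (2! × 9! × 1! × 2! × 1!) = 900900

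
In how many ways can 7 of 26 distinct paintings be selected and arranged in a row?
P(26,7) = 26!/(26-7)! = 3315312000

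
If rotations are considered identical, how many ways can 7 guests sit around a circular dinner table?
Circular: fix one position, arrange the rest. (7-1)! = 720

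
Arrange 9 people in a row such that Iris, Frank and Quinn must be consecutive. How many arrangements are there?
Treat the 3 as one block: (9-3+1)! × 3! = 5040 × 6 = 30240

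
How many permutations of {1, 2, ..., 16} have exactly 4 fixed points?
Choose the 4 fixed points C(16,4) = 1820, derange the rest: !12 = Σ_{j=0}^{12} (-1)^j·12!/j! = 479001600 - 479001600 + 239500800 - 79833600 + 19958400 - 3991680 + 665280 - 95040 + 11880 - 1320 + 132 - 12 + 1 = 176214841. Product = 1820 × 176214841 = 320711010620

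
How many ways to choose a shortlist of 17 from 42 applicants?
C(42,17) = 42!/(17!×25!) = 254661927156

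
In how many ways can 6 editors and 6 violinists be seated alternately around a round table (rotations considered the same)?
Fix one of the editors: (6-1)! ways for the remaining editors, × 6! ways for the violinists = 120 × 720 = 86400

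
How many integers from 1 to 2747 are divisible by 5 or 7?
⌊2747/5⌋ + ⌊2747/7⌋ - ⌊2747/35⌋ = 549 + 392 - 78 = 863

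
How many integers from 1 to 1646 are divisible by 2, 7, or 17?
⌊1646/2⌋+⌊1646/7⌋+⌊1646/17⌋ - ⌊1646/14⌋-⌊1646/34⌋-⌊1646/119⌋ + ⌊1646/238⌋ = 823+235+96 - 117-48-13 + 6 = 982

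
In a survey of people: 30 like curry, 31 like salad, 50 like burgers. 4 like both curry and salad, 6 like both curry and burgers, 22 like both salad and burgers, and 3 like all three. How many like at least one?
|A∪B∪C| = 30+31+50-4-6-22+3 = 82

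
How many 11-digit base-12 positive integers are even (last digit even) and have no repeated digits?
Last∈{0,2,4,6,8,10}. Last=0: 39916800. Last nonzero: 5×10×P(10,9) = 181440000. Total = 221356800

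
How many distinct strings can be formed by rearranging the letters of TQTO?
4! / (2! × 1! × 1!) = 12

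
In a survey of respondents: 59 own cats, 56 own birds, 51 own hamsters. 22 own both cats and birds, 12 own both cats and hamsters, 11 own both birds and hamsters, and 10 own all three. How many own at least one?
|A∪B∪C| = 59+56+51-22-12-11+10 = 131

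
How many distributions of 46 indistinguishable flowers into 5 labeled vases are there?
C(46+5-1, 5-1) = C(50, 4) = 230300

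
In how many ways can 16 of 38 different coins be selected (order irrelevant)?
C(38,16) = 38!/(16!×22!) = 22239974430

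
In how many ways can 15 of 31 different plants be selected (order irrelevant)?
C(31,15) = 31!/(15!×16!) = 300540195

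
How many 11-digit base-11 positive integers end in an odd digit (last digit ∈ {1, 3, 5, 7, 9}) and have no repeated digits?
Last∈{1,3,5,7,9}. Last=0: 0. Last nonzero: 5×9×P(9,9) = 16329600. Total = 16329600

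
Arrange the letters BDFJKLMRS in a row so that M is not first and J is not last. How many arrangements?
By inclusion-exclusion: 9! - 2×(9-1)! + (9-2)! = 362880 - 80640 + 5040 = 287280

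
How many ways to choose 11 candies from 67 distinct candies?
C(67,11) = 67!/(11!×56!) = 1285063345176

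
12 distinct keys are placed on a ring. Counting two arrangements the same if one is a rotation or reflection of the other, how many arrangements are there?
(12-1)!/2 = 39916800/2 = 19958400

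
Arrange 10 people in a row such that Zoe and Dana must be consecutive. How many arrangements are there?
Treat the 2 as one block: (10-2+1)! × 2! = 362880 × 2 = 725760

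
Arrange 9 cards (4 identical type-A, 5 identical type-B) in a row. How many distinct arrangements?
9! / (4! × 5!) = 126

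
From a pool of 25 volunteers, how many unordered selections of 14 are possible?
C(25,14) = 25!/(14!×11!) = 4457400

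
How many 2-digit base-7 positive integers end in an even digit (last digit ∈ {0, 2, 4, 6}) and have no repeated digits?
Last∈{0,2,4,6}. Last=0: 6. Last nonzero: 3×5×P(5,0) = 15. Total = 21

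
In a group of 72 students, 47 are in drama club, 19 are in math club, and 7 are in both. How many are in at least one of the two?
|A∪B| = |A| + |B| - |A∩B| = 47 + 19 - 7 = 59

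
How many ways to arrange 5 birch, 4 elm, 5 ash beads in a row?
14! / (5! × 4! × 5!) = 252252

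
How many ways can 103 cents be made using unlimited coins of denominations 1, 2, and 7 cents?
Coefficient of x^103 in 1/(1-x^1) · 1/(1-x^2) · 1/(1-x^7). Case on j = number of 7-cent coins (j = 0..14); remainder r = 103 - 7j is made from {1,2} in ⌊r/2⌋+1 ways. r = 103, 96, 89, 82, 75, 68, 61, 54, 47, 40, 33, 26, 19, 12, 5 → 52 + 49 + 45 + 42 + 38 + 35 + 31 + 28 + 24 + 21 + 17 + 14 + 10 + 7 + 3 = 416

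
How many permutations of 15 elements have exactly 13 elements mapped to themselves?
Choose the 13 fixed points C(15,13) = 105, derange the rest: !2 = Σ_{j=0}^{2} (-1)^j·2!/j! = 2 - 2 + 1 = 1. Product = 105 × 1 = 105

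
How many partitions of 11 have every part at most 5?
Let r_j(i) = number of partitions of i into parts ≤ j, for i = 0..11. r_1(i) = 1 for all i; r_j(i) = r_{j-1}(i) + r_j(i-j). Rows j = 2..5: ≤2: 1 1 2 2 3 3 4 4 5 5 6 6; ≤3: 1 1 2 3 4 5 7 8 10 12 14 16; ≤4: 1 1 2 3 5 6 9 11 15 18 23 27; ≤5: 1 1 2 3 5 7 10 13 18 23 30 37. r_5(11) = 37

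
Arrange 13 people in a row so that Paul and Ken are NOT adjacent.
Total - adjacent = 13! - (13-1)!×2 = 6227020800 - 958003200 = 5269017600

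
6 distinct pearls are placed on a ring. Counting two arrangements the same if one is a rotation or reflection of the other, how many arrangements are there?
(6-1)!/2 = 120/2 = 60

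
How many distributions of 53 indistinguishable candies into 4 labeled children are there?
C(53+4-1, 4-1) = C(56, 3) = 27720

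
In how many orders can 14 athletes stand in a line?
14! = 87178291200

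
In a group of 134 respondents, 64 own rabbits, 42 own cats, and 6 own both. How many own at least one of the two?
|A∪B| = |A| + |B| - |A∩B| = 64 + 42 - 6 = 100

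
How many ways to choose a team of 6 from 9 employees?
C(9,6) = 9!/(6!×3!) = 84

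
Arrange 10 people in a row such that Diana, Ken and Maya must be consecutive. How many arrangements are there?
Treat the 3 as one block: (10-3+1)! × 3! = 40320 × 6 = 241920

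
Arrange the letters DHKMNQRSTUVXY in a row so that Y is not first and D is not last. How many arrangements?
By inclusion-exclusion: 13! - 2×(13-1)! + (13-2)! = 6227020800 - 958003200 + 39916800 = 5308934400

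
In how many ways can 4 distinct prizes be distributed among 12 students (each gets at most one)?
P(12,4) = 12!/(12-4)! = 11880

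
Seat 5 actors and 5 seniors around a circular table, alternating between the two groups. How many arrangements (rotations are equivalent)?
Fix one of the actors: (5-1)! ways for the remaining actors, × 5! ways for the seniors = 24 × 120 = 2880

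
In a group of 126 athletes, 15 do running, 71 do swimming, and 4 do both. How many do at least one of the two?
|A∪B| = |A| + |B| - |A∩B| = 15 + 71 - 4 = 82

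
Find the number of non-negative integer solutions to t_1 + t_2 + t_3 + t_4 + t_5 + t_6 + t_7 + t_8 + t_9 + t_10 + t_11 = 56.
C(56+11-1, 11-1) = C(66, 10) = 210980549208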